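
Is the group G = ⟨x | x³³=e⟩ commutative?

G has a single generator, so G is cyclic and hence abelian.

Answer: Yes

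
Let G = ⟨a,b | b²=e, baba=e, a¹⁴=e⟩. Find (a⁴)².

Compute successive powers of (a⁴), reducing at each step:
  (a⁴)²: (a⁴) · a⁴ = a⁸

Answer: a⁸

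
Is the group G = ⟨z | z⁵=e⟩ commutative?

G has a single generator, so G is cyclic and hence abelian.

Answer: Yes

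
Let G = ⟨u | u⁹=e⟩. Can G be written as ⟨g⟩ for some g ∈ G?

|G| = 9. The element u has order 9 (its powers give 9 distinct elements), so ⟨u⟩ = G and G is cyclic.

Answer: Yes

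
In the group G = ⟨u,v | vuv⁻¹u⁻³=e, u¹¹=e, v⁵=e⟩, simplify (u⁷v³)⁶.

Compute successive powers of (u⁷v³), reducing at each step:
  (u⁷v³)²: (u⁷v³) · u⁷ = u⁹v³;   (u⁹v³) · v³ = u⁹v
  (u⁷v³)³: (u⁹v) · u⁷ = u⁸v;   (u⁸v) · v³ = u⁸v⁴
  (u⁷v³)⁴: (u⁸v⁴) · u⁷ = u³v⁴;   (u³v⁴) · v³ = u³v²
  (u⁷v³)⁵: (u³v²) · u⁷ = v²;   (v²) · v³ = e
  (u⁷v³)⁶: e · u⁷ = u⁷;   (u⁷) · v³ = u⁷v³

Answer: u⁷v³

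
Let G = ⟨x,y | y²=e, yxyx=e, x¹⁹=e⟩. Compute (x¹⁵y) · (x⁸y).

Compute (x¹⁵y) · (x⁸y) by multiplying left to right and reducing via the relations at each step:
  (x¹⁵y) · x⁸ = x⁷y
  (x⁷y) · y = x⁷

Answer: x⁷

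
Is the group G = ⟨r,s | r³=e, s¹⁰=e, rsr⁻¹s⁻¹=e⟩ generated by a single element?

|G| = 30. The element rs has order 30 (its powers give 30 distinct elements), so ⟨rs⟩ = G and G is cyclic.

Answer: Yes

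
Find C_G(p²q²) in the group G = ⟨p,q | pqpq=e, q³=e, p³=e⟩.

⟨p²q²⟩ ⊆ C_G(p²q²) since powers of p²q² commute with p²q²; so |C_G(p²q²)| ≥ |⟨p²q²⟩| = 2.
By orbit–stabilizer, |C_G(p²q²)| = |G| / |conj. class of p²q²| = 12 / 3 = 4.
The 4 elements commuting with p²q² are {e, pq, p²q², pq²p}.

Answer: {e, pq, p²q², pq²p}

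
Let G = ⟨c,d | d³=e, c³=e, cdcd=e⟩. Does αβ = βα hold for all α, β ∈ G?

c·d = cd but d·c = c²d², so c·d ≠ d·c and G is not abelian.

Answer: No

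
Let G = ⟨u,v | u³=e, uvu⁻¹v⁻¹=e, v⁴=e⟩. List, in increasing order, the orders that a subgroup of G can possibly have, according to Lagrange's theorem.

|G| = 12 = 2² · 3. By Lagrange's theorem the order of any subgroup divides 12; the divisors of 12 are 1, 2, 3, 4, 6, 12.

Answer: 1, 2, 3, 4, 6, 12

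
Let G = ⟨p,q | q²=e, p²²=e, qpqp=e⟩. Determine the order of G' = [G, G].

G' = [G, G] is generated by all commutators. The generator-pair commutators are: [p, q] = p².
The subgroup they normally generate is {e, p², p⁴, p⁶, p⁸, p¹⁰, p¹², p¹⁴, p¹⁶, p¹⁸, p²⁰}, of order 11.
Check: |G/G'| = 44/11 = 4 is the order of the abelianisation.

Answer: 11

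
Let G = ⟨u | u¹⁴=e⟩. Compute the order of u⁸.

Compute successive powers until reaching e:
  (u⁸)¹ = u⁸, (u⁸)² = u², (u⁸)³ = u¹⁰, (u⁸)⁴ = u⁴, (u⁸)⁵ = u¹², (u⁸)⁶ = u⁶, (u⁸)⁷ = e.
The smallest positive k with (u⁸)ᵏ = e is 7.

Answer: 7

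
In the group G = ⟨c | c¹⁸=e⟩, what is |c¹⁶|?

Compute successive powers until reaching e:
  (c¹⁶)¹ = c¹⁶, (c¹⁶)² = c¹⁴, (c¹⁶)³ = c¹², (c¹⁶)⁴ = c¹⁰, (c¹⁶)⁵ = c⁸, (c¹⁶)⁶ = c⁶, (c¹⁶)⁷ = c⁴, (c¹⁶)⁸ = c², (c¹⁶)⁹ = e.
The smallest positive k with (c¹⁶)ᵏ = e is 9.

Answer: 9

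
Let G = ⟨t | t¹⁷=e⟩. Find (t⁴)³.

Compute successive powers of (t⁴), reducing at each step:
  (t⁴)²: (t⁴) · t⁴ = t⁸
  (t⁴)³: (t⁸) · t⁴ = t¹²

Answer: t¹²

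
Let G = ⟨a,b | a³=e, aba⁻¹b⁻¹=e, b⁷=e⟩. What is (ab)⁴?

Compute successive powers of (ab), reducing at each step:
  (ab)²: (ab) · a = a²b;   (a²b) · b = a²b²
  (ab)³: (a²b²) · a = b²;   (b²) · b = b³
  (ab)⁴: (b³) · a = ab³;   (ab³) · b = ab⁴

Answer: ab⁴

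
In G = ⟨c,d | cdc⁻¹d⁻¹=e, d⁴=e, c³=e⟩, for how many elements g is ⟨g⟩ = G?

G is cyclic of order 12. An element generates G iff its order is 12, and a cyclic group of order 12 has exactly φ(12) = 4 such elements.

Answer: 4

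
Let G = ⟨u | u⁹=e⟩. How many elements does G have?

G is generated by a single element, so G is cyclic. The relator gives u⁹ = e and no smaller power is forced to be e, so the 9 powers {e, u, u², u³, u⁴, u⁵, u⁶, u⁷, u⁸} are distinct. Hence |G| = 9.

Answer: 9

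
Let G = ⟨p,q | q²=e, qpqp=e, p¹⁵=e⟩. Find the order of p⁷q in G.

Compute successive powers until reaching e:
  (p⁷q)¹ = p⁷q, (p⁷q)² = e.
The smallest positive k with (p⁷q)ᵏ = e is 2.

Answer: 2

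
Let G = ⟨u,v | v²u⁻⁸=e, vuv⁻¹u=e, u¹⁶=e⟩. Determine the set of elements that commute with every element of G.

An element z ∈ Z(G) iff z commutes with every generator.
For example u⁸ is central: (u⁸)·u = u⁹ = u·(u⁸); (u⁸)·v = v⁻¹ = v·(u⁸).
Whereas u ∉ Z(G) since u·v = uv ≠ u⁷v⁻¹ = v·u.
Checking each of the 32 elements this way gives Z(G) = {e, u⁸}, of order 2.

Answer: {e, u⁸}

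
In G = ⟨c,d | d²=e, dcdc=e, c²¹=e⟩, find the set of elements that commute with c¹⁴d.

⟨c¹⁴d⟩ ⊆ C_G(c¹⁴d) since powers of c¹⁴d commute with c¹⁴d; so |C_G(c¹⁴d)| ≥ |⟨c¹⁴d⟩| = 2.
By orbit–stabilizer, |C_G(c¹⁴d)| = |G| / |conj. class of c¹⁴d| = 42 / 21 = 2.
The 2 elements commuting with c¹⁴d are {e, c¹⁴d}.

Answer: {e, c¹⁴d}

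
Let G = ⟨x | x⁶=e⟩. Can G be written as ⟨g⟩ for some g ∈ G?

|G| = 6. The element x has order 6 (its powers give 6 distinct elements), so ⟨x⟩ = G and G is cyclic.

Answer: Yes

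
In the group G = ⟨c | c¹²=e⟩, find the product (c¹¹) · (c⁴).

Compute (c¹¹) · (c⁴) by multiplying left to right and reducing via the relations at each step:
  (c¹¹) · c⁴ = c³

Answer: c³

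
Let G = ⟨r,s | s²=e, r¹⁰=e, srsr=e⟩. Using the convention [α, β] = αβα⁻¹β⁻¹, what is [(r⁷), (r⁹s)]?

[(r⁷), (r⁹s)] = (r⁷)·(r⁹s)·(r⁷)⁻¹·(r⁹s)⁻¹.
  (r⁷) · (r⁹s) = r⁶s
  (r⁶s) · (r³) = r³s
  (r³s) · (r⁹s) = r⁴

Answer: r⁴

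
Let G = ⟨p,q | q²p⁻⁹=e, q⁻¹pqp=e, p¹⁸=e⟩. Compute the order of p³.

Compute successive powers until reaching e:
  (p³)¹ = p³, (p³)² = p⁶, (p³)³ = p⁹, (p³)⁴ = p¹², (p³)⁵ = p¹⁵, (p³)⁶ = e.
The smallest positive k with (p³)ᵏ = e is 6.

Answer: 6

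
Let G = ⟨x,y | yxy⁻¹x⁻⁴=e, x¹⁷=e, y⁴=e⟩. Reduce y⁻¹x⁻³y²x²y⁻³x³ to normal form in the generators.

Multiply left to right, reducing at each step:
  (y³) · x⁻³ = x¹²y³
  (x¹²y³) · y² = x¹²y
  (x¹²y) · x² = x³y
  (x³y) · y⁻³ = x³y²
  (x³y²) · x³ = y²

Answer: y²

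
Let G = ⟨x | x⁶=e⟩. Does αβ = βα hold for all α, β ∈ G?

G has a single generator, so G is cyclic and hence abelian.

Answer: Yes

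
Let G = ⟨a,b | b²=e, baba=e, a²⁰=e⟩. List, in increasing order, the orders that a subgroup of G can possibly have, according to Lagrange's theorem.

|G| = 40 = 2³ · 5. By Lagrange's theorem the order of any subgroup divides 40; the divisors of 40 are 1, 2, 4, 5, 8, 10, 20, 40.

Answer: 1, 2, 4, 5, 8, 10, 20, 40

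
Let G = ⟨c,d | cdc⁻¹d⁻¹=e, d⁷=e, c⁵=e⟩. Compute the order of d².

Compute successive powers until reaching e:
  (d²)¹ = d², (d²)² = d⁴, (d²)³ = d⁶, (d²)⁴ = d, (d²)⁵ = d³, (d²)⁶ = d⁵, (d²)⁷ = e.
The smallest positive k with (d²)ᵏ = e is 7.

Answer: 7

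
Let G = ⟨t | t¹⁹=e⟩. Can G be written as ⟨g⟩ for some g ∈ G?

|G| = 19. The element t has order 19 (its powers give 19 distinct elements), so ⟨t⟩ = G and G is cyclic.

Answer: Yes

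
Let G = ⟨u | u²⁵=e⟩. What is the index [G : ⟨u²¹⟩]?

First find ord(u²¹) by computing successive powers:
  (u²¹)¹ = u²¹, (u²¹)² = u¹⁷, (u²¹)³ = u¹³, (u²¹)⁴ = u⁹, (u²¹)⁵ = u⁵, (u²¹)⁶ = u, (u²¹)⁷ = u²², (u²¹)⁸ = u¹⁸, (u²¹)⁹ = u¹⁴, (u²¹)¹⁰ = u¹⁰, (u²¹)¹¹ = u⁶, (u²¹)¹² = u², (u²¹)¹³ = u²³, (u²¹)¹⁴ = u¹⁹, (u²¹)¹⁵ = u¹⁵, (u²¹)¹⁶ = u¹¹, (u²¹)¹⁷ = u⁷, (u²¹)¹⁸ = u³, (u²¹)¹⁹ = u²⁴, (u²¹)²⁰ = u²⁰, (u²¹)²¹ = u¹⁶, (u²¹)²² = u¹², (u²¹)²³ = u⁸, (u²¹)²⁴ = u⁴, (u²¹)²⁵ = e.
So |⟨u²¹⟩| = ord(u²¹) = 25. With |G| = 25, by Lagrange [G : ⟨u²¹⟩] = 25/25 = 1.

Answer: 1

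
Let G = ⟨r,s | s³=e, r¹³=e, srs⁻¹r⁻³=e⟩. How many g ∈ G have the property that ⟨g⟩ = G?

⟨g⟩ = G would require ord(g) = |G| = 39, but the maximum element order in G is 13 < 39. So G is not cyclic and no single element generates it: the count is 0.

Answer: 0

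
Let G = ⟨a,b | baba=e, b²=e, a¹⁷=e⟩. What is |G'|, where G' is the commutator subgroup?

G' = [G, G] is generated by all commutators. The generator-pair commutators are: [a, b] = a².
The subgroup they normally generate is {e, a, a², a³, a⁴, a⁵, a⁶, a⁷, a⁸, a⁹, a¹⁰, a¹¹, a¹², a¹³, a¹⁴, a¹⁵, a¹⁶}, of order 17.
Check: |G/G'| = 34/17 = 2 is the order of the abelianisation.

Answer: 17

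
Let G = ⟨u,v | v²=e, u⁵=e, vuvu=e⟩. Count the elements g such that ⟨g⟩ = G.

⟨g⟩ = G would require ord(g) = |G| = 10, but the maximum element order in G is 5 < 10. So G is not cyclic and no single element generates it: the count is 0.

Answer: 0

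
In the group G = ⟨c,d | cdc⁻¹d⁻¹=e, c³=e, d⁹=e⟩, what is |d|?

Compute successive powers until reaching e:
  d¹ = d, d² = d², d³ = d³, d⁴ = d⁴, d⁵ = d⁵, d⁶ = d⁶, d⁷ = d⁷, d⁸ = d⁸, d⁹ = e.
The smallest positive k with dᵏ = e is 9.

Answer: 9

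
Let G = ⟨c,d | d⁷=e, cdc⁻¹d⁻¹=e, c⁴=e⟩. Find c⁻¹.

The order of c is 4 (smallest k with cᵏ = e), so c⁻¹ = c³ = c³.
Check: c · (c³) → c · c³ = e, giving e as required.

Answer: c³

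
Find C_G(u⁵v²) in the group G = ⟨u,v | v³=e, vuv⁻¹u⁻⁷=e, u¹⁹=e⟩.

⟨u⁵v²⟩ ⊆ C_G(u⁵v²) since powers of u⁵v² commute with u⁵v²; so |C_G(u⁵v²)| ≥ |⟨u⁵v²⟩| = 3.
By orbit–stabilizer, |C_G(u⁵v²)| = |G| / |conj. class of u⁵v²| = 57 / 19 = 3.
The 3 elements commuting with u⁵v² are {e, u³v, u⁵v²}.

Answer: {e, u³v, u⁵v²}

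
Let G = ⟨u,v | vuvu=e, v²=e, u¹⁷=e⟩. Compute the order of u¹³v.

Compute successive powers until reaching e:
  (u¹³v)¹ = u¹³v, (u¹³v)² = e.
The smallest positive k with (u¹³v)ᵏ = e is 2.

Answer: 2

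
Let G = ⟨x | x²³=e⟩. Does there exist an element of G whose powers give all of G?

|G| = 23. The element x has order 23 (its powers give 23 distinct elements), so ⟨x⟩ = G and G is cyclic.

Answer: Yes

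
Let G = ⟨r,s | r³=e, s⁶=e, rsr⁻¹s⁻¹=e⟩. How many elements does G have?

Enumerate words in the generators, reducing via the relations: the distinct elements are
  {e, r, s, rs, r², s², s³, s⁴, s⁵, rs², rs³, rs⁴, rs⁵, r²s, r²s², r²s³, r²s⁴, r²s⁵}.
No further products give new elements, so |G| = 18.

Answer: 18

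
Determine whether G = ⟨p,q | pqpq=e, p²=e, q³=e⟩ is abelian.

p·q = pq but q·p = pq², so p·q ≠ q·p and G is not abelian.

Answer: No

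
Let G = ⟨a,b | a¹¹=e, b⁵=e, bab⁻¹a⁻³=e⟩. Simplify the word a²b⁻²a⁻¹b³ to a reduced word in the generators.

Multiply left to right, reducing at each step:
  (a²) · b⁻² = a²b³
  (a²b³) · a⁻¹ = a⁸b³
  (a⁸b³) · b³ = a⁸b

Answer: a⁸b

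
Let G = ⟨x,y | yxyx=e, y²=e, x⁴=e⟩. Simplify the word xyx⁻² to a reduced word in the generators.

Multiply left to right, reducing at each step:
  x · y = xy
  (xy) · x⁻² = x³y

Answer: x³y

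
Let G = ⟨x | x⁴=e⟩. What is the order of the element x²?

Compute successive powers until reaching e:
  (x²)¹ = x², (x²)² = e.
The smallest positive k with (x²)ᵏ = e is 2.

Answer: 2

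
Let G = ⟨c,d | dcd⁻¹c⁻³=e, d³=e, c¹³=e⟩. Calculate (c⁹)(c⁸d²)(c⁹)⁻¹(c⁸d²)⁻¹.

[(c⁹), (c⁸d²)] = (c⁹)·(c⁸d²)·(c⁹)⁻¹·(c⁸d²)⁻¹.
  (c⁹) · (c⁸d²) = c⁴d²
  (c⁴d²) · (c⁴) = cd²
  (cd²) · (c²d) = c⁶

Answer: c⁶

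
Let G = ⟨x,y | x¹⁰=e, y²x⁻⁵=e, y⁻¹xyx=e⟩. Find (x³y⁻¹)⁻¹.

The order of (x³y⁻¹) is 4 (smallest k with (x³y⁻¹)ᵏ = e), so (x³y⁻¹)⁻¹ = (x³y⁻¹)³ = x³y.
Check: (x³y⁻¹) · (x³y) → (x³y⁻¹) · x³ = y⁻¹;   (y⁻¹) · y = e, giving e as required.

Answer: x³y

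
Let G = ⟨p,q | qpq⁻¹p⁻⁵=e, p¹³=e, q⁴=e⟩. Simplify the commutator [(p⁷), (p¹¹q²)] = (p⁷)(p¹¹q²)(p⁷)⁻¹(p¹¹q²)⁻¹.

[(p⁷), (p¹¹q²)] = (p⁷)·(p¹¹q²)·(p⁷)⁻¹·(p¹¹q²)⁻¹.
  (p⁷) · (p¹¹q²) = p⁵q²
  (p⁵q²) · (p⁶) = p¹²q²
  (p¹²q²) · (p¹¹q²) = p

Answer: p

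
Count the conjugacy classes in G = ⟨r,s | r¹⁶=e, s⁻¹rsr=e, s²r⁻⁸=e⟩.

The conjugacy classes (representative and size) are:
  [e] (size 1), [r] (size 2), [r¹⁴] (size 2), [r³] (size 2), [r¹²] (size 2), [r⁵] (size 2), [r¹⁰] (size 2), [r⁷] (size 2), [r⁸] (size 1), [r⁶s] (size 8), [r³s⁻¹] (size 8).
Class equation: 1 + 2 + 2 + 2 + 2 + 2 + 2 + 2 + 1 + 8 + 8 = 32 = |G|. So G has 11 conjugacy classes.

Answer: 11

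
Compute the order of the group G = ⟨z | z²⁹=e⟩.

G is generated by a single element, so G is cyclic. The relator gives z²⁹ = e and no smaller power is forced to be e, so the 29 powers {e, z, z², z³, z⁴, z⁵, z⁶, z⁷, z⁸, z⁹, z²², z²³, z²¹, z²⁰, z²⁴, z²⁵, z²⁶, z²⁷, z²⁸, z¹², z¹³, z¹¹, z¹⁰, z¹⁴, z¹⁵, z¹⁶, z¹⁷, z¹⁸, z¹⁹} are distinct. Hence |G| = 29.

Answer: 29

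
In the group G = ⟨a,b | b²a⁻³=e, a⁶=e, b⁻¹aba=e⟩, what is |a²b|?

Compute successive powers until reaching e:
  (a²b)¹ = a²b, (a²b)² = a³, (a²b)³ = a²b⁻¹, (a²b)⁴ = e.
The smallest positive k with (a²b)ᵏ = e is 4.

Answer: 4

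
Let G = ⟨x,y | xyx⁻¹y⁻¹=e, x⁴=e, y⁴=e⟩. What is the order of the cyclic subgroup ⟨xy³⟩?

|⟨xy³⟩| equals the order of xy³. Compute successive powers until reaching e:
  (xy³)¹ = xy³, (xy³)² = x²y², (xy³)³ = x³y, (xy³)⁴ = e.
The smallest positive k with (xy³)ᵏ = e is 4, so |⟨xy³⟩| = 4.

Answer: 4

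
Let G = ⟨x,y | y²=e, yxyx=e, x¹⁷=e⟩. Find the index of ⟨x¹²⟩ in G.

First find ord(x¹²) by computing successive powers:
  (x¹²)¹ = x¹², (x¹²)² = x⁷, (x¹²)³ = x², (x¹²)⁴ = x¹⁴, (x¹²)⁵ = x⁹, (x¹²)⁶ = x⁴, (x¹²)⁷ = x¹⁶, (x¹²)⁸ = x¹¹, (x¹²)⁹ = x⁶, (x¹²)¹⁰ = x, (x¹²)¹¹ = x¹³, (x¹²)¹² = x⁸, (x¹²)¹³ = x³, (x¹²)¹⁴ = x¹⁵, (x¹²)¹⁵ = x¹⁰, (x¹²)¹⁶ = x⁵, (x¹²)¹⁷ = e.
So |⟨x¹²⟩| = ord(x¹²) = 17. With |G| = 34, by Lagrange [G : ⟨x¹²⟩] = 34/17 = 2.

Answer: 2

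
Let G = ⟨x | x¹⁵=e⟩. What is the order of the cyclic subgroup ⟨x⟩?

|⟨x⟩| equals the order of x. Compute successive powers until reaching e:
  x¹ = x, x² = x², x³ = x³, x⁴ = x⁴, x⁵ = x⁵, x⁶ = x⁶, x⁷ = x⁷, x⁸ = x⁸, x⁹ = x⁹, x¹⁰ = x¹⁰, x¹¹ = x¹¹, x¹² = x¹², x¹³ = x¹³, x¹⁴ = x¹⁴, x¹⁵ = e.
The smallest positive k with xᵏ = e is 15, so |⟨x⟩| = 15.

Answer: 15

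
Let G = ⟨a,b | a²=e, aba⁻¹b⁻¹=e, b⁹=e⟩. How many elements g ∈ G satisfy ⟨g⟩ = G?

G is cyclic of order 18. An element generates G iff its order is 18, and a cyclic group of order 18 has exactly φ(18) = 6 such elements.

Answer: 6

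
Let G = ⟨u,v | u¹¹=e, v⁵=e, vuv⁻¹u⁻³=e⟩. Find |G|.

Enumerate words in the generators, reducing via the relations: the distinct elements are
  {e, u, v, uv, u², u³, u⁴, u⁵, u⁶, u⁷, u⁸, u⁹, v², v³, v⁴, uv², uv³, uv⁴, u²v, u³v, u¹⁰, u⁴v, u⁵v, u⁶v, u⁷v, u⁸v, u⁹v, u²v², u²v³, u²v⁴, u³v², u³v³, u³v⁴, u¹⁰v, u⁴v², u⁴v³, u⁴v⁴, u⁵v², u⁵v³, u⁵v⁴, u⁶v², u⁶v³, u⁶v⁴, u⁷v², u⁷v³, u⁷v⁴, u⁸v², u⁸v³, u⁸v⁴, u⁹v², u⁹v³, u⁹v⁴, u¹⁰v², u¹⁰v³, u¹⁰v⁴}.
No further products give new elements, so |G| = 55.

Answer: 55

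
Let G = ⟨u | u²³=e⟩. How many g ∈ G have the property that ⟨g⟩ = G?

G is cyclic of order 23. An element generates G iff its order is 23, and a cyclic group of order 23 has exactly φ(23) = 22 such elements.

Answer: 22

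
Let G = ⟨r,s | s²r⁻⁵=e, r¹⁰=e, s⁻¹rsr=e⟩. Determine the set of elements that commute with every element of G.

An element z ∈ Z(G) iff z commutes with every generator.
For example r⁵ is central: (r⁵)·r = r⁶ = r·(r⁵); (r⁵)·s = s⁻¹ = s·(r⁵).
Whereas r ∉ Z(G) since r·s = rs ≠ r⁴s⁻¹ = s·r.
Checking each of the 20 elements this way gives Z(G) = {e, r⁵}, of order 2.

Answer: {e, r⁵}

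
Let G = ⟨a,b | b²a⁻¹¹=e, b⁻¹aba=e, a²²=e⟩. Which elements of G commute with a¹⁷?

⟨a¹⁷⟩ ⊆ C_G(a¹⁷) since powers of a¹⁷ commute with a¹⁷; so |C_G(a¹⁷)| ≥ |⟨a¹⁷⟩| = 22.
By orbit–stabilizer, |C_G(a¹⁷)| = |G| / |conj. class of a¹⁷| = 44 / 2 = 22.
The 22 elements commuting with a¹⁷ are {e, a, a², a³, a⁴, a⁵, a⁶, a⁷, a⁸, a⁹, a¹⁰, a¹¹, a¹², a¹³, a¹⁴, a¹⁵, a¹⁶, a¹⁷, a¹⁸, a¹⁹, a²⁰, a²¹}.

Answer: {e, a, a², a³, a⁴, a⁵, a⁶, a⁷, a⁸, a⁹, a¹⁰, a¹¹, a¹², a¹³, a¹⁴, a¹⁵, a¹⁶, a¹⁷, a¹⁸, a¹⁹, a²⁰, a²¹}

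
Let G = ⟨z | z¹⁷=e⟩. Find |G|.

G is generated by a single element, so G is cyclic. The relator gives z¹⁷ = e and no smaller power is forced to be e, so the 17 powers {e, z, z², z³, z⁴, z⁵, z⁶, z⁷, z⁸, z⁹, z¹², z¹³, z¹¹, z¹⁰, z¹⁴, z¹⁵, z¹⁶} are distinct. Hence |G| = 17.

Answer: 17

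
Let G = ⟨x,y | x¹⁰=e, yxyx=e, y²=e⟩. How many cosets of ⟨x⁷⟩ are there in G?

First find ord(x⁷) by computing successive powers:
  (x⁷)¹ = x⁷, (x⁷)² = x⁴, (x⁷)³ = x, (x⁷)⁴ = x⁸, (x⁷)⁵ = x⁵, (x⁷)⁶ = x², (x⁷)⁷ = x⁹, (x⁷)⁸ = x⁶, (x⁷)⁹ = x³, (x⁷)¹⁰ = e.
So |⟨x⁷⟩| = ord(x⁷) = 10. With |G| = 20, by Lagrange [G : ⟨x⁷⟩] = 20/10 = 2.

Answer: 2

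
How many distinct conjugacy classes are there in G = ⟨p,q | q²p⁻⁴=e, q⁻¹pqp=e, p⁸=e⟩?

The conjugacy classes (representative and size) are:
  [e] (size 1), [p⁷] (size 2), [p⁶] (size 2), [p³] (size 2), [p⁴] (size 1), [p²q⁻¹] (size 4), [p³q⁻¹] (size 4).
Class equation: 1 + 2 + 2 + 2 + 1 + 4 + 4 = 16 = |G|. So G has 7 conjugacy classes.

Answer: 7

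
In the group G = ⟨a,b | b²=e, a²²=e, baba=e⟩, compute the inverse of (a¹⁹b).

The order of (a¹⁹b) is 2 (smallest k with (a¹⁹b)ᵏ = e), so (a¹⁹b)⁻¹ = (a¹⁹b)¹ = a¹⁹b.
Check: (a¹⁹b) · (a¹⁹b) → (a¹⁹b) · a¹⁹ = b;   b · b = e, giving e as required.

Answer: a¹⁹b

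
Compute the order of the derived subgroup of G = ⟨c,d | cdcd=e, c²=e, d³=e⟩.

G' = [G, G] is generated by all commutators. The generator-pair commutators are: [c, d] = d.
The subgroup they normally generate is {e, d, d²}, of order 3.
Check: |G/G'| = 6/3 = 2 is the order of the abelianisation.

Answer: 3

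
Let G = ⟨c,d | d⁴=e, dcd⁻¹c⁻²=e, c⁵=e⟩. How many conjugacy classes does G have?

The conjugacy classes (representative and size) are:
  [e] (size 1), [c⁴] (size 4), [c²d] (size 5), [d²] (size 5), [c³d³] (size 5).
Class equation: 1 + 4 + 5 + 5 + 5 = 20 = |G|. So G has 5 conjugacy classes.

Answer: 5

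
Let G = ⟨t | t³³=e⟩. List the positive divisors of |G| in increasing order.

|G| = 33 = 3 · 11. By Lagrange's theorem the order of any subgroup divides 33; the divisors of 33 are 1, 3, 11, 33.

Answer: 1, 3, 11, 33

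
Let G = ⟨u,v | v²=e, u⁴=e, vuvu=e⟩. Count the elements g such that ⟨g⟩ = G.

⟨g⟩ = G would require ord(g) = |G| = 8, but the maximum element order in G is 4 < 8. So G is not cyclic and no single element generates it: the count is 0.

Answer: 0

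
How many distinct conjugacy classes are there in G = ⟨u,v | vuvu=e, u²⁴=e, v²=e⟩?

The conjugacy classes (representative and size) are:
  [e] (size 1), [u²³] (size 2), [u²] (size 2), [u³] (size 2), [u²⁰] (size 2), [u¹⁹] (size 2), [u⁶] (size 2), [u⁷] (size 2), [u⁸] (size 2), [u⁹] (size 2), [u¹⁴] (size 2), [u¹¹] (size 2), [u¹²] (size 1), [u⁴v] (size 12), [u⁵v] (size 12).
Class equation: 1 + 2 + 2 + 2 + 2 + 2 + 2 + 2 + 2 + 2 + 2 + 2 + 1 + 12 + 12 = 48 = |G|. So G has 15 conjugacy classes.

Answer: 15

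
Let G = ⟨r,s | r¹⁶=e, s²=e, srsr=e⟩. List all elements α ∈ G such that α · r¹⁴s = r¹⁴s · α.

⟨r¹⁴s⟩ ⊆ C_G(r¹⁴s) since powers of r¹⁴s commute with r¹⁴s; so |C_G(r¹⁴s)| ≥ |⟨r¹⁴s⟩| = 2.
By orbit–stabilizer, |C_G(r¹⁴s)| = |G| / |conj. class of r¹⁴s| = 32 / 8 = 4.
The 4 elements commuting with r¹⁴s are {e, r⁸, r⁶s, r¹⁴s}.

Answer: {e, r⁸, r⁶s, r¹⁴s}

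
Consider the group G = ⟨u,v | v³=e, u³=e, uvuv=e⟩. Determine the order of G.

Enumerate words in the generators, reducing via the relations: the distinct elements are
  {e, u, v, uv, u², v², uv², u²v, vu², v²u, uv²u, u²v²}.
No further products give new elements, so |G| = 12.

Answer: 12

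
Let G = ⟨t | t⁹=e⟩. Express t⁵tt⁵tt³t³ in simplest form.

Multiply left to right, reducing at each step:
  (t⁵) · t = t⁶
  (t⁶) · t⁵ = t²
  (t²) · t = t³
  (t³) · t³ = t⁶
  (t⁶) · t³ = e

Answer: e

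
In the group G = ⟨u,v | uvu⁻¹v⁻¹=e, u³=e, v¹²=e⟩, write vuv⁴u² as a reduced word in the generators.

Multiply left to right, reducing at each step:
  v · u = uv
  (uv) · v⁴ = uv⁵
  (uv⁵) · u² = v⁵

Answer: v⁵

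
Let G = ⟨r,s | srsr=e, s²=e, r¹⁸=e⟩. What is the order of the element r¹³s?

Compute successive powers until reaching e:
  (r¹³s)¹ = r¹³s, (r¹³s)² = e.
The smallest positive k with (r¹³s)ᵏ = e is 2.

Answer: 2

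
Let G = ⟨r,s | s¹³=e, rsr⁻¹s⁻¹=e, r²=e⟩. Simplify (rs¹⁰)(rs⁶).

Compute (rs¹⁰) · (rs⁶) by multiplying left to right and reducing via the relations at each step:
  (rs¹⁰) · r = s¹⁰
  (s¹⁰) · s⁶ = s³

Answer: s³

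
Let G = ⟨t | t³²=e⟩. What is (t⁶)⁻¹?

The order of (t⁶) is 16 (smallest k with (t⁶)ᵏ = e), so (t⁶)⁻¹ = (t⁶)¹⁵ = t²⁶.
Check: (t⁶) · (t²⁶) → (t⁶) · t²⁶ = e, giving e as required.

Answer: t²⁶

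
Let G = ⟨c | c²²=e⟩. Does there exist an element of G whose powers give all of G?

|G| = 22. The element c has order 22 (its powers give 22 distinct elements), so ⟨c⟩ = G and G is cyclic.

Answer: Yes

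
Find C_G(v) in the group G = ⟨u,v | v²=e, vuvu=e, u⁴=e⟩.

⟨v⟩ ⊆ C_G(v) since powers of v commute with v; so |C_G(v)| ≥ |⟨v⟩| = 2.
By orbit–stabilizer, |C_G(v)| = |G| / |conj. class of v| = 8 / 2 = 4.
The 4 elements commuting with v are {e, u², v, u²v}.

Answer: {e, u², v, u²v}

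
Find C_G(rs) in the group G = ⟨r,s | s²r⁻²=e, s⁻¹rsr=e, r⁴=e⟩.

⟨rs⟩ ⊆ C_G(rs) since powers of rs commute with rs; so |C_G(rs)| ≥ |⟨rs⟩| = 4.
By orbit–stabilizer, |C_G(rs)| = |G| / |conj. class of rs| = 8 / 2 = 4.
The 4 elements commuting with rs are {e, r², rs, rs⁻¹}.

Answer: {e, r², rs, rs⁻¹}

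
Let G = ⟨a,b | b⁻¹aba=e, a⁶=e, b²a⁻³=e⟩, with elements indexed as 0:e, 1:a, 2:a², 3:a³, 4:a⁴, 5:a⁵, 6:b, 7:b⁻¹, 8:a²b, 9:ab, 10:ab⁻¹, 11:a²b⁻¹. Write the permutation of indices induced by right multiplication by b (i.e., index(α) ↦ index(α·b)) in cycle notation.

(0 6 3 7)(1 9 4 10)(2 8 5 11)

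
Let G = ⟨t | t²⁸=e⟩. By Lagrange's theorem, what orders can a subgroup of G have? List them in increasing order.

|G| = 28 = 2² · 7. By Lagrange's theorem the order of any subgroup divides 28; the divisors of 28 are 1, 2, 4, 7, 14, 28.

Answer: 1, 2, 4, 7, 14, 28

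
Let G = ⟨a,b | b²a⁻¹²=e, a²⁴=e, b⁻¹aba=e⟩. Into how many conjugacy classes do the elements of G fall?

The conjugacy classes (representative and size) are:
  [e] (size 1), [a] (size 2), [a²] (size 2), [a³] (size 2), [a⁴] (size 2), [a⁵] (size 2), [a¹⁸] (size 2), [a⁷] (size 2), [a¹⁶] (size 2), [a¹⁵] (size 2), [a¹⁴] (size 2), [a¹³] (size 2), [a¹²] (size 1), [a⁶b] (size 12), [a⁵b⁻¹] (size 12).
Class equation: 1 + 2 + 2 + 2 + 2 + 2 + 2 + 2 + 2 + 2 + 2 + 2 + 1 + 12 + 12 = 48 = |G|. So G has 15 conjugacy classes.

Answer: 15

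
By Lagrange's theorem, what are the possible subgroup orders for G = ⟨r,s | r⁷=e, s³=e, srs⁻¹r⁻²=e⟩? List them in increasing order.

|G| = 21 = 3 · 7. By Lagrange's theorem the order of any subgroup divides 21; the divisors of 21 are 1, 3, 7, 21.

Answer: 1, 3, 7, 21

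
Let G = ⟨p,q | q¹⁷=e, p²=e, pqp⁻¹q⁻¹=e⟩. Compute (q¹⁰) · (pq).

Compute (q¹⁰) · (pq) by multiplying left to right and reducing via the relations at each step:
  (q¹⁰) · p = pq¹⁰
  (pq¹⁰) · q = pq¹¹

Answer: pq¹¹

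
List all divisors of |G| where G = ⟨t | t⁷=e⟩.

|G| = 7 = 7. By Lagrange's theorem the order of any subgroup divides 7; the divisors of 7 are 1, 7.

Answer: 1, 7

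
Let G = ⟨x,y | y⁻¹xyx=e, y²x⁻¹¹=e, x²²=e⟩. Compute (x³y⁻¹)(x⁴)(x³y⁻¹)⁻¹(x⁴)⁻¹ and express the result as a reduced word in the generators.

[(x³y⁻¹), (x⁴)] = (x³y⁻¹)·(x⁴)·(x³y⁻¹)⁻¹·(x⁴)⁻¹.
  (x³y⁻¹) · (x⁴) = x¹⁰y
  (x¹⁰y) · (x³y) = x¹⁸
  (x¹⁸) · (x¹⁸) = x¹⁴

Answer: x¹⁴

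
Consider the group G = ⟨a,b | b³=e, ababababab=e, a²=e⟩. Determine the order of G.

Enumerate words in the generators, reducing via the relations: the distinct elements are
  {a, b, e, ab, ba, b², aba, ab², bab, b²a, abab, ab²a, baba, bab², b²ab, ababa, abab², ab²ab, bab²a, b²aba, b²ab², abab²a, ab²aba, ab²ab², babab², bab²ab, b²abab, b²ab²a, abab²ab, ab²abab, ab²ab²a, babab²a, bab²aba, bab²ab², b²abab², b²ab²ab, abab²aba, abab²ab², ab²abab², babab²ab, bab²abab, b²abab²a, b²ab²aba, abab²abab, ab²abab²a, babab²ab², bab²abab², b²abab²ab, b²ab²abab, abab²abab², ab²abab²ab, bab²abab²a, b²abab²aba, b²abab²ab², b²ab²abab², abab²abab²a, ab²abab²aba, ab²abab²ab², bab²abab²ab, abab²abab²ab}.
No further products give new elements, so |G| = 60.

Answer: 60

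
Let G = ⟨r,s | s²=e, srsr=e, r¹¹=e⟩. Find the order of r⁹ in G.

Compute successive powers until reaching e:
  (r⁹)¹ = r⁹, (r⁹)² = r⁷, (r⁹)³ = r⁵, (r⁹)⁴ = r³, (r⁹)⁵ = r, (r⁹)⁶ = r¹⁰, (r⁹)⁷ = r⁸, (r⁹)⁸ = r⁶, (r⁹)⁹ = r⁴, (r⁹)¹⁰ = r², (r⁹)¹¹ = e.
The smallest positive k with (r⁹)ᵏ = e is 11.

Answer: 11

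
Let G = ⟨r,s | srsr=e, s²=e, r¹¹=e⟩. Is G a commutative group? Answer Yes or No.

r·s = rs but s·r = r¹⁰s, so r·s ≠ s·r and G is not abelian.

Answer: No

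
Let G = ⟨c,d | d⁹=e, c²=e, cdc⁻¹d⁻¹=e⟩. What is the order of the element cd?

Compute successive powers until reaching e:
  (cd)¹ = cd, (cd)² = d², (cd)³ = cd³, (cd)⁴ = d⁴, (cd)⁵ = cd⁵, (cd)⁶ = d⁶, (cd)⁷ = cd⁷, (cd)⁸ = d⁸, (cd)⁹ = c, (cd)¹⁰ = d, (cd)¹¹ = cd², (cd)¹² = d³, (cd)¹³ = cd⁴, (cd)¹⁴ = d⁵, (cd)¹⁵ = cd⁶, (cd)¹⁶ = d⁷, (cd)¹⁷ = cd⁸, (cd)¹⁸ = e.
The smallest positive k with (cd)ᵏ = e is 18.

Answer: 18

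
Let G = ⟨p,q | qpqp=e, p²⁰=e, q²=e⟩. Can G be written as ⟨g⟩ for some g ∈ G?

Every cyclic group is abelian. But p·q = pq while q·p = p¹⁹q, so p·q ≠ q·p and G is not abelian. Hence G is not cyclic.

Answer: No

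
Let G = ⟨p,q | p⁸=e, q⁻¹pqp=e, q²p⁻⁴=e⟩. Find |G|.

Enumerate words in the generators, reducing via the relations: the distinct elements are
  {e, p, q, pq, p², p³, p⁴, p⁵, p⁶, p⁷, p²q, p³q, q⁻¹, pq⁻¹, p²q⁻¹, p³q⁻¹}.
No further products give new elements, so |G| = 16.

Answer: 16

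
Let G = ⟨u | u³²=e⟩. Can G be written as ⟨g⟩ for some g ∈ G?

|G| = 32. The element u has order 32 (its powers give 32 distinct elements), so ⟨u⟩ = G and G is cyclic.

Answer: Yes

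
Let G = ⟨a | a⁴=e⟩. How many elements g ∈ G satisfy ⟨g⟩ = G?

G is cyclic of order 4. An element generates G iff its order is 4, and a cyclic group of order 4 has exactly φ(4) = 2 such elements.

Answer: 2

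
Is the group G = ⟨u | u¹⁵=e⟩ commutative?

G has a single generator, so G is cyclic and hence abelian.

Answer: Yes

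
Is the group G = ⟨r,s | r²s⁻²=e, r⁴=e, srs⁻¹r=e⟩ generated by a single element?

Every cyclic group is abelian. But r·s = rs while s·r = rs⁻¹, so r·s ≠ s·r and G is not abelian. Hence G is not cyclic.

Answer: No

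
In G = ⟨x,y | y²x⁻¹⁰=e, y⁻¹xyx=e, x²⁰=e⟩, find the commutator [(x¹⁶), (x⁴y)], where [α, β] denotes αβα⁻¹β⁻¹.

[(x¹⁶), (x⁴y)] = (x¹⁶)·(x⁴y)·(x¹⁶)⁻¹·(x⁴y)⁻¹.
  (x¹⁶) · (x⁴y) = y
  y · (x⁴) = x⁶y⁻¹
  (x⁶y⁻¹) · (x⁴y⁻¹) = x¹²

Answer: x¹²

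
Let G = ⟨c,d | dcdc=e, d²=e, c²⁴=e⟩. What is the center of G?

An element z ∈ Z(G) iff z commutes with every generator.
For example c¹² is central: (c¹²)·c = c¹³ = c·(c¹²); (c¹²)·d = c¹²d = d·(c¹²).
Whereas c ∉ Z(G) since c·d = cd ≠ c²³d = d·c.
Checking each of the 48 elements this way gives Z(G) = {e, c¹²}, of order 2.

Answer: {e, c¹²}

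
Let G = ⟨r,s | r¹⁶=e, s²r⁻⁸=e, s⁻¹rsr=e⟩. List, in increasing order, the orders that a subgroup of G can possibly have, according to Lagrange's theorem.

|G| = 32 = 2⁵. By Lagrange's theorem the order of any subgroup divides 32; the divisors of 32 are 1, 2, 4, 8, 16, 32.

Answer: 1, 2, 4, 8, 16, 32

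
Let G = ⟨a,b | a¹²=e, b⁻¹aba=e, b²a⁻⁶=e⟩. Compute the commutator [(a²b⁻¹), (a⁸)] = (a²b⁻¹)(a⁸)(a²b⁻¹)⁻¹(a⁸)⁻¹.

[(a²b⁻¹), (a⁸)] = (a²b⁻¹)·(a⁸)·(a²b⁻¹)⁻¹·(a⁸)⁻¹.
  (a²b⁻¹) · (a⁸) = b
  b · (a²b) = a⁴
  (a⁴) · (a⁴) = a⁸

Answer: a⁸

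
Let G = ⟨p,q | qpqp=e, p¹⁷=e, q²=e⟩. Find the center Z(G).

An element z ∈ Z(G) iff z commutes with every generator.
For example e is central: e·p = p = p·e; e·q = q = q·e.
Whereas p ∉ Z(G) since p·q = pq ≠ p¹⁶q = q·p.
Checking each of the 34 elements this way gives Z(G) = {e}, of order 1.

Answer: {e}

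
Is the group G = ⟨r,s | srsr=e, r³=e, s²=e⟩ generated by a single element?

Every cyclic group is abelian. But r·s = rs while s·r = r²s, so r·s ≠ s·r and G is not abelian. Hence G is not cyclic.

Answer: No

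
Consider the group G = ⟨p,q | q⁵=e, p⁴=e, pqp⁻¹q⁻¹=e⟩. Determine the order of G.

Enumerate words in the generators, reducing via the relations: the distinct elements are
  {e, p, q, pq, p², p³, q², q³, q⁴, pq², pq³, pq⁴, p²q, p³q, p²q², p²q³, p²q⁴, p³q², p³q³, p³q⁴}.
No further products give new elements, so |G| = 20.

Answer: 20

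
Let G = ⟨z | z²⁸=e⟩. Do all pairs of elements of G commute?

G has a single generator, so G is cyclic and hence abelian.

Answer: Yes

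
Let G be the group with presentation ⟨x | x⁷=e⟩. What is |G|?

G is generated by a single element, so G is cyclic. The relator gives x⁷ = e and no smaller power is forced to be e, so the 7 powers {e, x, x², x³, x⁴, x⁵, x⁶} are distinct. Hence |G| = 7.

Answer: 7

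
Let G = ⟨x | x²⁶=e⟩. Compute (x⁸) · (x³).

Compute (x⁸) · (x³) by multiplying left to right and reducing via the relations at each step:
  (x⁸) · x³ = x¹¹

Answer: x¹¹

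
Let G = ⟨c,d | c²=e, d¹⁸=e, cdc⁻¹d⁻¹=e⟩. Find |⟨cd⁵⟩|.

|⟨cd⁵⟩| equals the order of cd⁵. Compute successive powers until reaching e:
  (cd⁵)¹ = cd⁵, (cd⁵)² = d¹⁰, (cd⁵)³ = cd¹⁵, (cd⁵)⁴ = d², (cd⁵)⁵ = cd⁷, (cd⁵)⁶ = d¹², (cd⁵)⁷ = cd¹⁷, (cd⁵)⁸ = d⁴, (cd⁵)⁹ = cd⁹, (cd⁵)¹⁰ = d¹⁴, (cd⁵)¹¹ = cd, (cd⁵)¹² = d⁶, (cd⁵)¹³ = cd¹¹, (cd⁵)¹⁴ = d¹⁶, (cd⁵)¹⁵ = cd³, (cd⁵)¹⁶ = d⁸, (cd⁵)¹⁷ = cd¹³, (cd⁵)¹⁸ = e.
The smallest positive k with (cd⁵)ᵏ = e is 18, so |⟨cd⁵⟩| = 18.

Answer: 18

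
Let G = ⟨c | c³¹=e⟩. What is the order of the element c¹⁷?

Compute successive powers until reaching e:
  (c¹⁷)¹ = c¹⁷, (c¹⁷)² = c³, (c¹⁷)³ = c²⁰, (c¹⁷)⁴ = c⁶, (c¹⁷)⁵ = c²³, (c¹⁷)⁶ = c⁹, (c¹⁷)⁷ = c²⁶, (c¹⁷)⁸ = c¹², (c¹⁷)⁹ = c²⁹, (c¹⁷)¹⁰ = c¹⁵, (c¹⁷)¹¹ = c, (c¹⁷)¹² = c¹⁸, (c¹⁷)¹³ = c⁴, (c¹⁷)¹⁴ = c²¹, (c¹⁷)¹⁵ = c⁷, (c¹⁷)¹⁶ = c²⁴, (c¹⁷)¹⁷ = c¹⁰, (c¹⁷)¹⁸ = c²⁷, (c¹⁷)¹⁹ = c¹³, (c¹⁷)²⁰ = c³⁰, (c¹⁷)²¹ = c¹⁶, (c¹⁷)²² = c², (c¹⁷)²³ = c¹⁹, (c¹⁷)²⁴ = c⁵, (c¹⁷)²⁵ = c²², (c¹⁷)²⁶ = c⁸, (c¹⁷)²⁷ = c²⁵, (c¹⁷)²⁸ = c¹¹, (c¹⁷)²⁹ = c²⁸, (c¹⁷)³⁰ = c¹⁴, (c¹⁷)³¹ = e.
The smallest positive k with (c¹⁷)ᵏ = e is 31.

Answer: 31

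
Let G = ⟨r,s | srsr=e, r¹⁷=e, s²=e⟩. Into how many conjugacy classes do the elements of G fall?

The conjugacy classes (representative and size) are:
  [e] (size 1), [r¹⁶] (size 2), [r²] (size 2), [r³] (size 2), [r¹³] (size 2), [r¹²] (size 2), [r⁶] (size 2), [r¹⁰] (size 2), [r⁹] (size 2), [r⁷s] (size 17).
Class equation: 1 + 2 + 2 + 2 + 2 + 2 + 2 + 2 + 2 + 17 = 34 = |G|. So G has 10 conjugacy classes.

Answer: 10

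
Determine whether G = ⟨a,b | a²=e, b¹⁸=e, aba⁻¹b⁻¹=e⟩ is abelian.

Each pair of generators commutes: a·b = ab = b·a. Since the generators pairwise commute, every element of G commutes with every other, so G is abelian.

Answer: Yes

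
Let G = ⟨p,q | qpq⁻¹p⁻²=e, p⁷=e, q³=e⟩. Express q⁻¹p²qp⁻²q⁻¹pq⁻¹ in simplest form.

Multiply left to right, reducing at each step:
  (q²) · p² = pq²
  (pq²) · q = p
  p · p⁻² = p⁶
  (p⁶) · q⁻¹ = p⁶q²
  (p⁶q²) · p = p³q²
  (p³q²) · q⁻¹ = p³q

Answer: p³q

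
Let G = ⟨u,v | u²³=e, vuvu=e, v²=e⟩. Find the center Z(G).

An element z ∈ Z(G) iff z commutes with every generator.
For example e is central: e·u = u = u·e; e·v = v = v·e.
Whereas u ∉ Z(G) since u·v = uv ≠ u²²v = v·u.
Checking each of the 46 elements this way gives Z(G) = {e}, of order 1.

Answer: {e}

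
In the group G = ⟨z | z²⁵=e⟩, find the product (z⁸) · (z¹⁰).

Compute (z⁸) · (z¹⁰) by multiplying left to right and reducing via the relations at each step:
  (z⁸) · z¹⁰ = z¹⁸

Answer: z¹⁸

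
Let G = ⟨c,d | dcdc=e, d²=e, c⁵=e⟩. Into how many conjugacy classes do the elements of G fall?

The conjugacy classes (representative and size) are:
  [e] (size 1), [c] (size 2), [c²] (size 2), [d] (size 5).
Class equation: 1 + 2 + 2 + 5 = 10 = |G|. So G has 4 conjugacy classes.

Answer: 4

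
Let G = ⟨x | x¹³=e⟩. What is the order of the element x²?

Compute successive powers until reaching e:
  (x²)¹ = x², (x²)² = x⁴, (x²)³ = x⁶, (x²)⁴ = x⁸, (x²)⁵ = x¹⁰, (x²)⁶ = x¹², (x²)⁷ = x, (x²)⁸ = x³, (x²)⁹ = x⁵, (x²)¹⁰ = x⁷, (x²)¹¹ = x⁹, (x²)¹² = x¹¹, (x²)¹³ = e.
The smallest positive k with (x²)ᵏ = e is 13.

Answer: 13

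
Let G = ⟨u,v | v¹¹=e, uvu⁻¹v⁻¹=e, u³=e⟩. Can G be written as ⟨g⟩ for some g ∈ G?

|G| = 33. The element uv has order 33 (its powers give 33 distinct elements), so ⟨uv⟩ = G and G is cyclic.

Answer: Yes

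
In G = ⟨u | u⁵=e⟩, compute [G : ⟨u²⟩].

First find ord(u²) by computing successive powers:
  (u²)¹ = u², (u²)² = u⁴, (u²)³ = u, (u²)⁴ = u³, (u²)⁵ = e.
So |⟨u²⟩| = ord(u²) = 5. With |G| = 5, by Lagrange [G : ⟨u²⟩] = 5/5 = 1.

Answer: 1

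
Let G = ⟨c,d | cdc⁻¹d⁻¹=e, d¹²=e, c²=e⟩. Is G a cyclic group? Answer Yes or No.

|G| = 24, but the maximum element order in G is 12 < 24. No single element generates all of G, so G is not cyclic.

Answer: No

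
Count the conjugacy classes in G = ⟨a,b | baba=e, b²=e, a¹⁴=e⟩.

The conjugacy classes (representative and size) are:
  [e] (size 1), [a¹³] (size 2), [a²] (size 2), [a³] (size 2), [a¹⁰] (size 2), [a⁵] (size 2), [a⁸] (size 2), [a⁷] (size 1), [a⁶b] (size 7), [a⁹b] (size 7).
Class equation: 1 + 2 + 2 + 2 + 2 + 2 + 2 + 1 + 7 + 7 = 28 = |G|. So G has 10 conjugacy classes.

Answer: 10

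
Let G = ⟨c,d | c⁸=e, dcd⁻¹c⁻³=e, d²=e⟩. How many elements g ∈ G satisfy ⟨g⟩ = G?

⟨g⟩ = G would require ord(g) = |G| = 16, but the maximum element order in G is 8 < 16. So G is not cyclic and no single element generates it: the count is 0.

Answer: 0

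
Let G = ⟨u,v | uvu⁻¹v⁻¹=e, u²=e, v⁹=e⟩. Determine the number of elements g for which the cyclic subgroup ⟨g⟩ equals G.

G is cyclic of order 18. An element generates G iff its order is 18, and a cyclic group of order 18 has exactly φ(18) = 6 such elements.

Answer: 6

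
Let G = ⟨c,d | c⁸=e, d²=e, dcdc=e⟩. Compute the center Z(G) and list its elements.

An element z ∈ Z(G) iff z commutes with every generator.
For example c⁴ is central: (c⁴)·c = c⁵ = c·(c⁴); (c⁴)·d = c⁴d = d·(c⁴).
Whereas c ∉ Z(G) since c·d = cd ≠ c⁷d = d·c.
Checking each of the 16 elements this way gives Z(G) = {e, c⁴}, of order 2.

Answer: {e, c⁴}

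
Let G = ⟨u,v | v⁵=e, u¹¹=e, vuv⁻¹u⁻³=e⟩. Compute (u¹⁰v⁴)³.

Compute successive powers of (u¹⁰v⁴), reducing at each step:
  (u¹⁰v⁴)²: (u¹⁰v⁴) · u¹⁰ = u⁶v⁴;   (u⁶v⁴) · v⁴ = u⁶v³
  (u¹⁰v⁴)³: (u⁶v³) · u¹⁰ = uv³;   (uv³) · v⁴ = uv²

Answer: uv²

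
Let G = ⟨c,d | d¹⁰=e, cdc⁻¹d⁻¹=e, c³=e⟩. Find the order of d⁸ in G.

Compute successive powers until reaching e:
  (d⁸)¹ = d⁸, (d⁸)² = d⁶, (d⁸)³ = d⁴, (d⁸)⁴ = d², (d⁸)⁵ = e.
The smallest positive k with (d⁸)ᵏ = e is 5.

Answer: 5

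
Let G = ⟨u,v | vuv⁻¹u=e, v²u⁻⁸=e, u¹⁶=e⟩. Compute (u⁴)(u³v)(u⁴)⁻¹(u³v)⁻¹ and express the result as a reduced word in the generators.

[(u⁴), (u³v)] = (u⁴)·(u³v)·(u⁴)⁻¹·(u³v)⁻¹.
  (u⁴) · (u³v) = u⁷v
  (u⁷v) · (u¹²) = u³v⁻¹
  (u³v⁻¹) · (u³v⁻¹) = u⁸

Answer: u⁸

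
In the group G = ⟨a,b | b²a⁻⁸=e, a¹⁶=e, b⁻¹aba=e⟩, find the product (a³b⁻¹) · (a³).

Compute (a³b⁻¹) · (a³) by multiplying left to right and reducing via the relations at each step:
  (a³b⁻¹) · a³ = b⁻¹

Answer: b⁻¹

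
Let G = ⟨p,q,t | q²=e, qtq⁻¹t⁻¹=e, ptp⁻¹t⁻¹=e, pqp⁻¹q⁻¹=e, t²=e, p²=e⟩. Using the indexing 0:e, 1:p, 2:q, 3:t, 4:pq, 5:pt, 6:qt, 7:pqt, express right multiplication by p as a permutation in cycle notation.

(0 1)(2 4)(3 5)(6 7)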